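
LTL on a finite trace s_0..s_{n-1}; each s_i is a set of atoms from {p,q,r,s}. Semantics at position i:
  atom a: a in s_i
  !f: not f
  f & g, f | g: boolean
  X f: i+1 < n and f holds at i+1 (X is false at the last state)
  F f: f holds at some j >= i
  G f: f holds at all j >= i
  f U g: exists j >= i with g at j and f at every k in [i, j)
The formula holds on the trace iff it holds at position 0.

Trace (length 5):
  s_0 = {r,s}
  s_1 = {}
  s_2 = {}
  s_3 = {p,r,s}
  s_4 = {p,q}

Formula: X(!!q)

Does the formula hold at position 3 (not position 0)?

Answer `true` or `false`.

s_0={r,s}: X(!!q)=False !!q=False !q=True q=False
s_1={}: X(!!q)=False !!q=False !q=True q=False
s_2={}: X(!!q)=False !!q=False !q=True q=False
s_3={p,r,s}: X(!!q)=True !!q=False !q=True q=False
s_4={p,q}: X(!!q)=False !!q=True !q=False q=True
Evaluating at position 3: result = True

Answer: true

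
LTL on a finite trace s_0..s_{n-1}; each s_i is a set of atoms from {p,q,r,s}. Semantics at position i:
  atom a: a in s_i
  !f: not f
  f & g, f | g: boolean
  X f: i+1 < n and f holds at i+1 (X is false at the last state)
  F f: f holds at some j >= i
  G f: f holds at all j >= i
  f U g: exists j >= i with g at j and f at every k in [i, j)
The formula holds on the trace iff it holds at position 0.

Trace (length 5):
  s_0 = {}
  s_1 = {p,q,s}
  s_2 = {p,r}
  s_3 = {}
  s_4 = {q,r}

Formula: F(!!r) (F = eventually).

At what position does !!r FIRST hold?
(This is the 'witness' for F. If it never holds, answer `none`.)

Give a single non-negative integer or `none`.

s_0={}: !!r=False !r=True r=False
s_1={p,q,s}: !!r=False !r=True r=False
s_2={p,r}: !!r=True !r=False r=True
s_3={}: !!r=False !r=True r=False
s_4={q,r}: !!r=True !r=False r=True
F(!!r) holds; first witness at position 2.

Answer: 2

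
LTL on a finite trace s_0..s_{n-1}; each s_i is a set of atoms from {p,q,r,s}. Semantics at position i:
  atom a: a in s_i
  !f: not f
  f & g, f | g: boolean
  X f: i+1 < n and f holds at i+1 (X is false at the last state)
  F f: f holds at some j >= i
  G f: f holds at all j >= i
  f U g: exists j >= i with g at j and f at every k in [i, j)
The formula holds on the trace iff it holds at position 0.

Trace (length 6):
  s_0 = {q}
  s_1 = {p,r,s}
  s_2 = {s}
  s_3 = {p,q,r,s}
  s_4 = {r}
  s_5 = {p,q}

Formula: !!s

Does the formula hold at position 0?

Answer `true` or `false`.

s_0={q}: !!s=False !s=True s=False
s_1={p,r,s}: !!s=True !s=False s=True
s_2={s}: !!s=True !s=False s=True
s_3={p,q,r,s}: !!s=True !s=False s=True
s_4={r}: !!s=False !s=True s=False
s_5={p,q}: !!s=False !s=True s=False

Answer: false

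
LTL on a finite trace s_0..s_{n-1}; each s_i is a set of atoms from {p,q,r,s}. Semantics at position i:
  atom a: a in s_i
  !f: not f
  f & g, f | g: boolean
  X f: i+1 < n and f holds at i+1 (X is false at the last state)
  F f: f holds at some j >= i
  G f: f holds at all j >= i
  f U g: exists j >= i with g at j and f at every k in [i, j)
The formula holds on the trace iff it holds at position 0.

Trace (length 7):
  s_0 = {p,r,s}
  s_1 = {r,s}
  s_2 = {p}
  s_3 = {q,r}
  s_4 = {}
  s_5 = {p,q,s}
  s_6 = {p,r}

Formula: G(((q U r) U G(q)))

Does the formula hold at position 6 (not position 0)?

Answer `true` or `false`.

s_0={p,r,s}: G(((q U r) U G(q)))=False ((q U r) U G(q))=False (q U r)=True q=False r=True G(q)=False
s_1={r,s}: G(((q U r) U G(q)))=False ((q U r) U G(q))=False (q U r)=True q=False r=True G(q)=False
s_2={p}: G(((q U r) U G(q)))=False ((q U r) U G(q))=False (q U r)=False q=False r=False G(q)=False
s_3={q,r}: G(((q U r) U G(q)))=False ((q U r) U G(q))=False (q U r)=True q=True r=True G(q)=False
s_4={}: G(((q U r) U G(q)))=False ((q U r) U G(q))=False (q U r)=False q=False r=False G(q)=False
s_5={p,q,s}: G(((q U r) U G(q)))=False ((q U r) U G(q))=False (q U r)=True q=True r=False G(q)=False
s_6={p,r}: G(((q U r) U G(q)))=False ((q U r) U G(q))=False (q U r)=True q=False r=True G(q)=False
Evaluating at position 6: result = False

Answer: false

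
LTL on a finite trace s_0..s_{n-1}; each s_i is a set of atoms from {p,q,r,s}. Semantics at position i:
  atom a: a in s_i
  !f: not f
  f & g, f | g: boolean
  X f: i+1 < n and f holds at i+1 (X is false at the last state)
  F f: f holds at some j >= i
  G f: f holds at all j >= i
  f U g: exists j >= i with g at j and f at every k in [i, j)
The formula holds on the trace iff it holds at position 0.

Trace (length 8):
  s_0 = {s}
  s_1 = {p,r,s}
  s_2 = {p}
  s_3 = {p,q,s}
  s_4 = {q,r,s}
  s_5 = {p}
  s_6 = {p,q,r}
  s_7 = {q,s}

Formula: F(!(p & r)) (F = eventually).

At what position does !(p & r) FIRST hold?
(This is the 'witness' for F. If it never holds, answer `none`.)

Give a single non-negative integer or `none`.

Answer: 0

Derivation:
s_0={s}: !(p & r)=True (p & r)=False p=False r=False
s_1={p,r,s}: !(p & r)=False (p & r)=True p=True r=True
s_2={p}: !(p & r)=True (p & r)=False p=True r=False
s_3={p,q,s}: !(p & r)=True (p & r)=False p=True r=False
s_4={q,r,s}: !(p & r)=True (p & r)=False p=False r=True
s_5={p}: !(p & r)=True (p & r)=False p=True r=False
s_6={p,q,r}: !(p & r)=False (p & r)=True p=True r=True
s_7={q,s}: !(p & r)=True (p & r)=False p=False r=False
F(!(p & r)) holds; first witness at position 0.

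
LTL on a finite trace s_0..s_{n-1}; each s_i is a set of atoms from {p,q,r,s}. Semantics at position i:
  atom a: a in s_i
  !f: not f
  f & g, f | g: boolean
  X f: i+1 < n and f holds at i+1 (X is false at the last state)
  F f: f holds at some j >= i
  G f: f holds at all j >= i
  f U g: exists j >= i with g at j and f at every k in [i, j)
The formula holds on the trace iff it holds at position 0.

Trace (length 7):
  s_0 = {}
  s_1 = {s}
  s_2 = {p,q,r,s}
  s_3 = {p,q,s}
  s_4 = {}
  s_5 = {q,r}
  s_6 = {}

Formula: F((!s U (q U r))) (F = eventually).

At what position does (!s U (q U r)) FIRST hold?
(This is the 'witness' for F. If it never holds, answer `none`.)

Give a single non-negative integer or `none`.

Answer: 2

Derivation:
s_0={}: (!s U (q U r))=False !s=True s=False (q U r)=False q=False r=False
s_1={s}: (!s U (q U r))=False !s=False s=True (q U r)=False q=False r=False
s_2={p,q,r,s}: (!s U (q U r))=True !s=False s=True (q U r)=True q=True r=True
s_3={p,q,s}: (!s U (q U r))=False !s=False s=True (q U r)=False q=True r=False
s_4={}: (!s U (q U r))=True !s=True s=False (q U r)=False q=False r=False
s_5={q,r}: (!s U (q U r))=True !s=True s=False (q U r)=True q=True r=True
s_6={}: (!s U (q U r))=False !s=True s=False (q U r)=False q=False r=False
F((!s U (q U r))) holds; first witness at position 2.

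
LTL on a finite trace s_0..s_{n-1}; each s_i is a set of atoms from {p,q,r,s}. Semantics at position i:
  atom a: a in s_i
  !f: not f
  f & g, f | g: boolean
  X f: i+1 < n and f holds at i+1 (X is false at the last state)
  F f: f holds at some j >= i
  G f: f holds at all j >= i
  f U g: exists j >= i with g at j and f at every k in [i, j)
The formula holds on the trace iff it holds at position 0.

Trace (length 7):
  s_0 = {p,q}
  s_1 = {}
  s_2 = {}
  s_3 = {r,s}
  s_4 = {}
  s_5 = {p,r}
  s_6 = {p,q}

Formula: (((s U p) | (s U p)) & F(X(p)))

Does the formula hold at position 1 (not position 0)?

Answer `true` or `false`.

Answer: false

Derivation:
s_0={p,q}: (((s U p) | (s U p)) & F(X(p)))=True ((s U p) | (s U p))=True (s U p)=True s=False p=True F(X(p))=True X(p)=False
s_1={}: (((s U p) | (s U p)) & F(X(p)))=False ((s U p) | (s U p))=False (s U p)=False s=False p=False F(X(p))=True X(p)=False
s_2={}: (((s U p) | (s U p)) & F(X(p)))=False ((s U p) | (s U p))=False (s U p)=False s=False p=False F(X(p))=True X(p)=False
s_3={r,s}: (((s U p) | (s U p)) & F(X(p)))=False ((s U p) | (s U p))=False (s U p)=False s=True p=False F(X(p))=True X(p)=False
s_4={}: (((s U p) | (s U p)) & F(X(p)))=False ((s U p) | (s U p))=False (s U p)=False s=False p=False F(X(p))=True X(p)=True
s_5={p,r}: (((s U p) | (s U p)) & F(X(p)))=True ((s U p) | (s U p))=True (s U p)=True s=False p=True F(X(p))=True X(p)=True
s_6={p,q}: (((s U p) | (s U p)) & F(X(p)))=False ((s U p) | (s U p))=True (s U p)=True s=False p=True F(X(p))=False X(p)=False
Evaluating at position 1: result = False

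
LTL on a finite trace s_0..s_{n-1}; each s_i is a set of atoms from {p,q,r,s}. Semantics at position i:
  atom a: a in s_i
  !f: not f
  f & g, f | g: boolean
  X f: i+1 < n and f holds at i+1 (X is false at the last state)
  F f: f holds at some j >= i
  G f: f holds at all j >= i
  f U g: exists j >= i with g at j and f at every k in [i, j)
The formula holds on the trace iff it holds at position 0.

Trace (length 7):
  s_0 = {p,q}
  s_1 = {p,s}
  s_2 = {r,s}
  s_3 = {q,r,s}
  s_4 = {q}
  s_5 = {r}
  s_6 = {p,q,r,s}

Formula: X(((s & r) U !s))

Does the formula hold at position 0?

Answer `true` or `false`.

Answer: false

Derivation:
s_0={p,q}: X(((s & r) U !s))=False ((s & r) U !s)=True (s & r)=False s=False r=False !s=True
s_1={p,s}: X(((s & r) U !s))=True ((s & r) U !s)=False (s & r)=False s=True r=False !s=False
s_2={r,s}: X(((s & r) U !s))=True ((s & r) U !s)=True (s & r)=True s=True r=True !s=False
s_3={q,r,s}: X(((s & r) U !s))=True ((s & r) U !s)=True (s & r)=True s=True r=True !s=False
s_4={q}: X(((s & r) U !s))=True ((s & r) U !s)=True (s & r)=False s=False r=False !s=True
s_5={r}: X(((s & r) U !s))=False ((s & r) U !s)=True (s & r)=False s=False r=True !s=True
s_6={p,q,r,s}: X(((s & r) U !s))=False ((s & r) U !s)=False (s & r)=True s=True r=True !s=False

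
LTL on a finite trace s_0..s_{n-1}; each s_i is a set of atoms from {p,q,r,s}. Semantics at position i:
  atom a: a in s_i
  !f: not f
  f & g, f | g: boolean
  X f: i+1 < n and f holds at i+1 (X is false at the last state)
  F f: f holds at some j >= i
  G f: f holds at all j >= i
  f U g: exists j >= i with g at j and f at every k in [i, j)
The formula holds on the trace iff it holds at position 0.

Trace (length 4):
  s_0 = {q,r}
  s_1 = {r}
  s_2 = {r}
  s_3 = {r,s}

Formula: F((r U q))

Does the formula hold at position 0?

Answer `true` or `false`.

s_0={q,r}: F((r U q))=True (r U q)=True r=True q=True
s_1={r}: F((r U q))=False (r U q)=False r=True q=False
s_2={r}: F((r U q))=False (r U q)=False r=True q=False
s_3={r,s}: F((r U q))=False (r U q)=False r=True q=False

Answer: true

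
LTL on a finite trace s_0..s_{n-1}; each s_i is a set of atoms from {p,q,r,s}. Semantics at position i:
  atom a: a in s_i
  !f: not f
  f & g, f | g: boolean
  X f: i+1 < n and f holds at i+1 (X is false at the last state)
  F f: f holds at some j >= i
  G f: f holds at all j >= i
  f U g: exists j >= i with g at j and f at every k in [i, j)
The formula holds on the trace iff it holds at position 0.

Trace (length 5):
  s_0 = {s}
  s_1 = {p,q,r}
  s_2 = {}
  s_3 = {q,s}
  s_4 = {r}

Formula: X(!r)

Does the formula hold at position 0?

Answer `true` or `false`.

Answer: false

Derivation:
s_0={s}: X(!r)=False !r=True r=False
s_1={p,q,r}: X(!r)=True !r=False r=True
s_2={}: X(!r)=True !r=True r=False
s_3={q,s}: X(!r)=False !r=True r=False
s_4={r}: X(!r)=False !r=False r=True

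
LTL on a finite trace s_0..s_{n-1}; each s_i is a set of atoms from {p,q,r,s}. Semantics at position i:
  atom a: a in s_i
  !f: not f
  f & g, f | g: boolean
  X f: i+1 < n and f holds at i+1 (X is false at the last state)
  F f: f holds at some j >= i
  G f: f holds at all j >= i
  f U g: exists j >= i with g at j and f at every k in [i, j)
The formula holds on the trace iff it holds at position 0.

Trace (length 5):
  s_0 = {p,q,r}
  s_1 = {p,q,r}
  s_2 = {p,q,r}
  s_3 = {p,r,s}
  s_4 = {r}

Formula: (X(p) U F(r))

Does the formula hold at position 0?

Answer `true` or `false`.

s_0={p,q,r}: (X(p) U F(r))=True X(p)=True p=True F(r)=True r=True
s_1={p,q,r}: (X(p) U F(r))=True X(p)=True p=True F(r)=True r=True
s_2={p,q,r}: (X(p) U F(r))=True X(p)=True p=True F(r)=True r=True
s_3={p,r,s}: (X(p) U F(r))=True X(p)=False p=True F(r)=True r=True
s_4={r}: (X(p) U F(r))=True X(p)=False p=False F(r)=True r=True

Answer: true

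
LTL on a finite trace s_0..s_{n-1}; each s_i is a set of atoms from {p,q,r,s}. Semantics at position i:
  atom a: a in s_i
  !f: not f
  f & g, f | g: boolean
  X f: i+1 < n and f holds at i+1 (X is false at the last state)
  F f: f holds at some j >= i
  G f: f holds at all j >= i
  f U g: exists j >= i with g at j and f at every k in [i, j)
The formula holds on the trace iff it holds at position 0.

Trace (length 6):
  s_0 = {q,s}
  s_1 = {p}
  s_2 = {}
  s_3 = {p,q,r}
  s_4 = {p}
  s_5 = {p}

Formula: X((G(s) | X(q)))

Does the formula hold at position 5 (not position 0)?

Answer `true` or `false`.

Answer: false

Derivation:
s_0={q,s}: X((G(s) | X(q)))=False (G(s) | X(q))=False G(s)=False s=True X(q)=False q=True
s_1={p}: X((G(s) | X(q)))=True (G(s) | X(q))=False G(s)=False s=False X(q)=False q=False
s_2={}: X((G(s) | X(q)))=False (G(s) | X(q))=True G(s)=False s=False X(q)=True q=False
s_3={p,q,r}: X((G(s) | X(q)))=False (G(s) | X(q))=False G(s)=False s=False X(q)=False q=True
s_4={p}: X((G(s) | X(q)))=False (G(s) | X(q))=False G(s)=False s=False X(q)=False q=False
s_5={p}: X((G(s) | X(q)))=False (G(s) | X(q))=False G(s)=False s=False X(q)=False q=False
Evaluating at position 5: result = False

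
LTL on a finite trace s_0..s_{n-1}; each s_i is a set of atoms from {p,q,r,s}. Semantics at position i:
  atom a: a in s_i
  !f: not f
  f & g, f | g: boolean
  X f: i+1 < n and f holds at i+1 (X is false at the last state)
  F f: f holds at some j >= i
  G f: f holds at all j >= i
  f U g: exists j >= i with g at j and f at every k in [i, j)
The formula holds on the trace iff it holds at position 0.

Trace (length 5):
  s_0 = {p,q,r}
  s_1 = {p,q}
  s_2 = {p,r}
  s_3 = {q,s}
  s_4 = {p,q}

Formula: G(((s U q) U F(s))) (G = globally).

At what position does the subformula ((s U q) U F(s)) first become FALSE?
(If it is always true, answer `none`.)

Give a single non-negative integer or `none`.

Answer: 4

Derivation:
s_0={p,q,r}: ((s U q) U F(s))=True (s U q)=True s=False q=True F(s)=True
s_1={p,q}: ((s U q) U F(s))=True (s U q)=True s=False q=True F(s)=True
s_2={p,r}: ((s U q) U F(s))=True (s U q)=False s=False q=False F(s)=True
s_3={q,s}: ((s U q) U F(s))=True (s U q)=True s=True q=True F(s)=True
s_4={p,q}: ((s U q) U F(s))=False (s U q)=True s=False q=True F(s)=False
G(((s U q) U F(s))) holds globally = False
First violation at position 4.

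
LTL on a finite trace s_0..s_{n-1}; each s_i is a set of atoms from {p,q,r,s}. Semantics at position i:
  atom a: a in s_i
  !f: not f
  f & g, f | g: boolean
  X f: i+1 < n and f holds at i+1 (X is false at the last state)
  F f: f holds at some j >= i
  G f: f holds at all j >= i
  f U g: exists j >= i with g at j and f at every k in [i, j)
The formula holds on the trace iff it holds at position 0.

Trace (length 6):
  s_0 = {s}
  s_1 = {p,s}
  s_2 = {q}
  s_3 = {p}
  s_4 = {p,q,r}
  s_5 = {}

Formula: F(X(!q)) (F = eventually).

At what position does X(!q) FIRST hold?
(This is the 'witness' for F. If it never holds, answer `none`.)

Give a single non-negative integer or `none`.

s_0={s}: X(!q)=True !q=True q=False
s_1={p,s}: X(!q)=False !q=True q=False
s_2={q}: X(!q)=True !q=False q=True
s_3={p}: X(!q)=False !q=True q=False
s_4={p,q,r}: X(!q)=True !q=False q=True
s_5={}: X(!q)=False !q=True q=False
F(X(!q)) holds; first witness at position 0.

Answer: 0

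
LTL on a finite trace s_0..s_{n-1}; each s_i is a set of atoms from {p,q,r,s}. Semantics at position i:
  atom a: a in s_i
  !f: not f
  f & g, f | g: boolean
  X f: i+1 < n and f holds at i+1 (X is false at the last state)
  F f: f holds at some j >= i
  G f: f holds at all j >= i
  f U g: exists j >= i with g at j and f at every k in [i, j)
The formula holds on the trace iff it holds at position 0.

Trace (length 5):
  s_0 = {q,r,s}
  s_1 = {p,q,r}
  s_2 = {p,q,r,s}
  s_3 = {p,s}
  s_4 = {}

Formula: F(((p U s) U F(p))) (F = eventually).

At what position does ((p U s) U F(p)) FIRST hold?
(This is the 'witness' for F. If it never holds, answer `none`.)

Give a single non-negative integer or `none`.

Answer: 0

Derivation:
s_0={q,r,s}: ((p U s) U F(p))=True (p U s)=True p=False s=True F(p)=True
s_1={p,q,r}: ((p U s) U F(p))=True (p U s)=True p=True s=False F(p)=True
s_2={p,q,r,s}: ((p U s) U F(p))=True (p U s)=True p=True s=True F(p)=True
s_3={p,s}: ((p U s) U F(p))=True (p U s)=True p=True s=True F(p)=True
s_4={}: ((p U s) U F(p))=False (p U s)=False p=False s=False F(p)=False
F(((p U s) U F(p))) holds; first witness at position 0.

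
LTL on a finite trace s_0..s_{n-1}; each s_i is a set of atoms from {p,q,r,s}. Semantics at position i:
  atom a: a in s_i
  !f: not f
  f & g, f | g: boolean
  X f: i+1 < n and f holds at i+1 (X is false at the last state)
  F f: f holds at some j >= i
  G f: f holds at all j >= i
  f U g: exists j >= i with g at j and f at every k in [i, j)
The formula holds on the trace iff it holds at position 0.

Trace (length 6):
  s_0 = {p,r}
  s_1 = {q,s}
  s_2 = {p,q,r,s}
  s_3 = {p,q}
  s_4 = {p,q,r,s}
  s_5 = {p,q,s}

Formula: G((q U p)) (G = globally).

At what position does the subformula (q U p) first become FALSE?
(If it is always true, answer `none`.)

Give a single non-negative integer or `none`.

Answer: none

Derivation:
s_0={p,r}: (q U p)=True q=False p=True
s_1={q,s}: (q U p)=True q=True p=False
s_2={p,q,r,s}: (q U p)=True q=True p=True
s_3={p,q}: (q U p)=True q=True p=True
s_4={p,q,r,s}: (q U p)=True q=True p=True
s_5={p,q,s}: (q U p)=True q=True p=True
G((q U p)) holds globally = True
No violation — formula holds at every position.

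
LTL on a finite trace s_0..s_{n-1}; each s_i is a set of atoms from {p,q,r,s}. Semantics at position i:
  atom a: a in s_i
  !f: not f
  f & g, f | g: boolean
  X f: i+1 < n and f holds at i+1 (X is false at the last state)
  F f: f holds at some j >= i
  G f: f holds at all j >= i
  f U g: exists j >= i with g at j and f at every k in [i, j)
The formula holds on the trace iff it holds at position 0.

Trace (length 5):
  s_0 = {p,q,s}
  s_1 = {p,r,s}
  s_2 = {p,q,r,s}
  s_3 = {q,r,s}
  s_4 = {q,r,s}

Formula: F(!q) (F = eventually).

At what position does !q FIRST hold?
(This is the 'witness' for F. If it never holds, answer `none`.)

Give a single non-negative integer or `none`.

s_0={p,q,s}: !q=False q=True
s_1={p,r,s}: !q=True q=False
s_2={p,q,r,s}: !q=False q=True
s_3={q,r,s}: !q=False q=True
s_4={q,r,s}: !q=False q=True
F(!q) holds; first witness at position 1.

Answer: 1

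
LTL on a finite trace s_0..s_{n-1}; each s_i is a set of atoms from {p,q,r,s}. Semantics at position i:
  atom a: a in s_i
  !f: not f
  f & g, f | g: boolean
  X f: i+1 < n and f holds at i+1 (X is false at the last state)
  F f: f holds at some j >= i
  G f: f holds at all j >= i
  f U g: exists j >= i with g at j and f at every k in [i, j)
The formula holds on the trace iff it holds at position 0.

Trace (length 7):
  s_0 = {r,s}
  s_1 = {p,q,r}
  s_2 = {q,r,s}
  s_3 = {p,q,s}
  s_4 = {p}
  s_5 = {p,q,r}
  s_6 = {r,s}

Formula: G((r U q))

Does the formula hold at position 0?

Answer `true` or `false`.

s_0={r,s}: G((r U q))=False (r U q)=True r=True q=False
s_1={p,q,r}: G((r U q))=False (r U q)=True r=True q=True
s_2={q,r,s}: G((r U q))=False (r U q)=True r=True q=True
s_3={p,q,s}: G((r U q))=False (r U q)=True r=False q=True
s_4={p}: G((r U q))=False (r U q)=False r=False q=False
s_5={p,q,r}: G((r U q))=False (r U q)=True r=True q=True
s_6={r,s}: G((r U q))=False (r U q)=False r=True q=False

Answer: false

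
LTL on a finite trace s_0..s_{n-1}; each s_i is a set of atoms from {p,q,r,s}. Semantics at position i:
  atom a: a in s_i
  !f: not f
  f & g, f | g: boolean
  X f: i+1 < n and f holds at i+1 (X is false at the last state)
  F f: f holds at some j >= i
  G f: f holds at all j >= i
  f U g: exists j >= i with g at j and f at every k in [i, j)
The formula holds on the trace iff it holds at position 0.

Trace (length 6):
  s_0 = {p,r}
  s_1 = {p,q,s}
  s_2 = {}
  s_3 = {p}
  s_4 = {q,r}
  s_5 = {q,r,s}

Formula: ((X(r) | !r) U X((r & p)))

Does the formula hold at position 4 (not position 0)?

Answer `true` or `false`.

s_0={p,r}: ((X(r) | !r) U X((r & p)))=False (X(r) | !r)=False X(r)=False r=True !r=False X((r & p))=False (r & p)=True p=True
s_1={p,q,s}: ((X(r) | !r) U X((r & p)))=False (X(r) | !r)=True X(r)=False r=False !r=True X((r & p))=False (r & p)=False p=True
s_2={}: ((X(r) | !r) U X((r & p)))=False (X(r) | !r)=True X(r)=False r=False !r=True X((r & p))=False (r & p)=False p=False
s_3={p}: ((X(r) | !r) U X((r & p)))=False (X(r) | !r)=True X(r)=True r=False !r=True X((r & p))=False (r & p)=False p=True
s_4={q,r}: ((X(r) | !r) U X((r & p)))=False (X(r) | !r)=True X(r)=True r=True !r=False X((r & p))=False (r & p)=False p=False
s_5={q,r,s}: ((X(r) | !r) U X((r & p)))=False (X(r) | !r)=False X(r)=False r=True !r=False X((r & p))=False (r & p)=False p=False
Evaluating at position 4: result = False

Answer: false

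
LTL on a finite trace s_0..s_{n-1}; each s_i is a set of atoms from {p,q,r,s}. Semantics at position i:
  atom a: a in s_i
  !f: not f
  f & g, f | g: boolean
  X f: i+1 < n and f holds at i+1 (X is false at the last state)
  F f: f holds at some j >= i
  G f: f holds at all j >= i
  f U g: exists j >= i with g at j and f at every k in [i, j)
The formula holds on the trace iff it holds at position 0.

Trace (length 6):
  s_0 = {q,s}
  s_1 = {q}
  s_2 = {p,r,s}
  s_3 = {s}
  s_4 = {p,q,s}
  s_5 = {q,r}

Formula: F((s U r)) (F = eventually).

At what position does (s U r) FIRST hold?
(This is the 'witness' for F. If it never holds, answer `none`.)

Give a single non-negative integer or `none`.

s_0={q,s}: (s U r)=False s=True r=False
s_1={q}: (s U r)=False s=False r=False
s_2={p,r,s}: (s U r)=True s=True r=True
s_3={s}: (s U r)=True s=True r=False
s_4={p,q,s}: (s U r)=True s=True r=False
s_5={q,r}: (s U r)=True s=False r=True
F((s U r)) holds; first witness at position 2.

Answer: 2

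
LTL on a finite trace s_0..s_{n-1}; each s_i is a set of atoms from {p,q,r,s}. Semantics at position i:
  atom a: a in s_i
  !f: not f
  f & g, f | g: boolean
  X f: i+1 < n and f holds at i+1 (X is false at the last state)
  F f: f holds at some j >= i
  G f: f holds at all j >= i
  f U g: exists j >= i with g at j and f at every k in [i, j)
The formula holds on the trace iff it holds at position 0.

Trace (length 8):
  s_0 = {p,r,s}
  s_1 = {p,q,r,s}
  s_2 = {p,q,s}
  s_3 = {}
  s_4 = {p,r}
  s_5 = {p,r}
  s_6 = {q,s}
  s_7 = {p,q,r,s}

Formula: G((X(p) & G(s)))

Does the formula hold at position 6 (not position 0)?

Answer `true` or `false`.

Answer: false

Derivation:
s_0={p,r,s}: G((X(p) & G(s)))=False (X(p) & G(s))=False X(p)=True p=True G(s)=False s=True
s_1={p,q,r,s}: G((X(p) & G(s)))=False (X(p) & G(s))=False X(p)=True p=True G(s)=False s=True
s_2={p,q,s}: G((X(p) & G(s)))=False (X(p) & G(s))=False X(p)=False p=True G(s)=False s=True
s_3={}: G((X(p) & G(s)))=False (X(p) & G(s))=False X(p)=True p=False G(s)=False s=False
s_4={p,r}: G((X(p) & G(s)))=False (X(p) & G(s))=False X(p)=True p=True G(s)=False s=False
s_5={p,r}: G((X(p) & G(s)))=False (X(p) & G(s))=False X(p)=False p=True G(s)=False s=False
s_6={q,s}: G((X(p) & G(s)))=False (X(p) & G(s))=True X(p)=True p=False G(s)=True s=True
s_7={p,q,r,s}: G((X(p) & G(s)))=False (X(p) & G(s))=False X(p)=False p=True G(s)=True s=True
Evaluating at position 6: result = False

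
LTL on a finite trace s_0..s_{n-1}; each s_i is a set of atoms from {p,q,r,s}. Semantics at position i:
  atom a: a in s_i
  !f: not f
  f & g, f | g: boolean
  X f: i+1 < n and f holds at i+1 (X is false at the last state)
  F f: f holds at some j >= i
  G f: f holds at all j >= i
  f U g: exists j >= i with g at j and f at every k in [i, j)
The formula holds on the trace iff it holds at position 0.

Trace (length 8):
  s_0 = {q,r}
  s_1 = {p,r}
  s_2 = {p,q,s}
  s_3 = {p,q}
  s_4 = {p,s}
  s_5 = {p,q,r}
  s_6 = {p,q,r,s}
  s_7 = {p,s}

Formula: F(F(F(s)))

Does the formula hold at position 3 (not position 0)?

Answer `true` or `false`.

Answer: true

Derivation:
s_0={q,r}: F(F(F(s)))=True F(F(s))=True F(s)=True s=False
s_1={p,r}: F(F(F(s)))=True F(F(s))=True F(s)=True s=False
s_2={p,q,s}: F(F(F(s)))=True F(F(s))=True F(s)=True s=True
s_3={p,q}: F(F(F(s)))=True F(F(s))=True F(s)=True s=False
s_4={p,s}: F(F(F(s)))=True F(F(s))=True F(s)=True s=True
s_5={p,q,r}: F(F(F(s)))=True F(F(s))=True F(s)=True s=False
s_6={p,q,r,s}: F(F(F(s)))=True F(F(s))=True F(s)=True s=True
s_7={p,s}: F(F(F(s)))=True F(F(s))=True F(s)=True s=True
Evaluating at position 3: result = True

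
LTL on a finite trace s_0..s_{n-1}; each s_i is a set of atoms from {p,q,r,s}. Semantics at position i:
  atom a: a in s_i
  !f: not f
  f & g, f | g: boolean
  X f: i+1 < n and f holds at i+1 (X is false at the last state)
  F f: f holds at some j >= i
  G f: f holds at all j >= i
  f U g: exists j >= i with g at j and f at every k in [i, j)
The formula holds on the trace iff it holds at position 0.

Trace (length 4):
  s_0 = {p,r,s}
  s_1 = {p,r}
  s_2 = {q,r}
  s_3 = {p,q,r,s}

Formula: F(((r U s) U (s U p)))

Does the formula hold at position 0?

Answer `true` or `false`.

s_0={p,r,s}: F(((r U s) U (s U p)))=True ((r U s) U (s U p))=True (r U s)=True r=True s=True (s U p)=True p=True
s_1={p,r}: F(((r U s) U (s U p)))=True ((r U s) U (s U p))=True (r U s)=True r=True s=False (s U p)=True p=True
s_2={q,r}: F(((r U s) U (s U p)))=True ((r U s) U (s U p))=True (r U s)=True r=True s=False (s U p)=False p=False
s_3={p,q,r,s}: F(((r U s) U (s U p)))=True ((r U s) U (s U p))=True (r U s)=True r=True s=True (s U p)=True p=True

Answer: true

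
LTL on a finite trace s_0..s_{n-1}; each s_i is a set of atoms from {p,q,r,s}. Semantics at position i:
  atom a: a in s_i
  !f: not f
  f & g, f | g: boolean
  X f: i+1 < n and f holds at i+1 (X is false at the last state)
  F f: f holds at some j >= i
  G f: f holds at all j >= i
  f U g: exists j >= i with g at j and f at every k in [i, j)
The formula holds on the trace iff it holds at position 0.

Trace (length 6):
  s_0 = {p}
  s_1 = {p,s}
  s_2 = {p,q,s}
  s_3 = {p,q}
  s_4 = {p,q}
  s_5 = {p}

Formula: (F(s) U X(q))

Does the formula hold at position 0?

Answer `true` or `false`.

Answer: true

Derivation:
s_0={p}: (F(s) U X(q))=True F(s)=True s=False X(q)=False q=False
s_1={p,s}: (F(s) U X(q))=True F(s)=True s=True X(q)=True q=False
s_2={p,q,s}: (F(s) U X(q))=True F(s)=True s=True X(q)=True q=True
s_3={p,q}: (F(s) U X(q))=True F(s)=False s=False X(q)=True q=True
s_4={p,q}: (F(s) U X(q))=False F(s)=False s=False X(q)=False q=True
s_5={p}: (F(s) U X(q))=False F(s)=False s=False X(q)=False q=False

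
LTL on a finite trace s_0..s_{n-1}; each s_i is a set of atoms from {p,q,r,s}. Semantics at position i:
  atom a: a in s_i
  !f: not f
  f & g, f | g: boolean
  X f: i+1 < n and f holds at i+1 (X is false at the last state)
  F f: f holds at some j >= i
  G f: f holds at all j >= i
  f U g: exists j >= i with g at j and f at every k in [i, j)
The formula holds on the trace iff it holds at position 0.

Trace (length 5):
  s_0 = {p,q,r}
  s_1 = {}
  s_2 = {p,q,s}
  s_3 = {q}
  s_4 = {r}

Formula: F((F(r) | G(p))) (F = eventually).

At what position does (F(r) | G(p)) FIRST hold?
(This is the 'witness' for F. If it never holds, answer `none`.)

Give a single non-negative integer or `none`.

s_0={p,q,r}: (F(r) | G(p))=True F(r)=True r=True G(p)=False p=True
s_1={}: (F(r) | G(p))=True F(r)=True r=False G(p)=False p=False
s_2={p,q,s}: (F(r) | G(p))=True F(r)=True r=False G(p)=False p=True
s_3={q}: (F(r) | G(p))=True F(r)=True r=False G(p)=False p=False
s_4={r}: (F(r) | G(p))=True F(r)=True r=True G(p)=False p=False
F((F(r) | G(p))) holds; first witness at position 0.

Answer: 0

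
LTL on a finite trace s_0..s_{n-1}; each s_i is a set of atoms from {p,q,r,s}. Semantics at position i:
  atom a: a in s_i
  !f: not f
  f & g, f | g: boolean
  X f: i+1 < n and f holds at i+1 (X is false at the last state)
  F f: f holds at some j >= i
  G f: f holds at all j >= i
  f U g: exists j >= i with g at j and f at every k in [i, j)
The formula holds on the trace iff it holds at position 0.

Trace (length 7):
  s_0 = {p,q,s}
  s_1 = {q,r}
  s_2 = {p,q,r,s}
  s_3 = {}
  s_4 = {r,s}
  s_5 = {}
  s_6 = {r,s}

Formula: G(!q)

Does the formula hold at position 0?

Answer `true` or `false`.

s_0={p,q,s}: G(!q)=False !q=False q=True
s_1={q,r}: G(!q)=False !q=False q=True
s_2={p,q,r,s}: G(!q)=False !q=False q=True
s_3={}: G(!q)=True !q=True q=False
s_4={r,s}: G(!q)=True !q=True q=False
s_5={}: G(!q)=True !q=True q=False
s_6={r,s}: G(!q)=True !q=True q=False

Answer: false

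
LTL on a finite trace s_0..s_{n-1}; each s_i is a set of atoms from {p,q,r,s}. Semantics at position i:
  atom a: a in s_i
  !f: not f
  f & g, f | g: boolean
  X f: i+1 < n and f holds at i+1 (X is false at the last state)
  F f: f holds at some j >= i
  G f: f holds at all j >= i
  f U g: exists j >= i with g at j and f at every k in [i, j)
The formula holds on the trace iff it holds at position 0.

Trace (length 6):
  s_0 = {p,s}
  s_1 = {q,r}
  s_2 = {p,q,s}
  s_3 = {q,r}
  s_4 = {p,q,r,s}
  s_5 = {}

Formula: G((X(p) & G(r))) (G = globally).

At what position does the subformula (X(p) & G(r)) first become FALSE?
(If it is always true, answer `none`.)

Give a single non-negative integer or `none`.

Answer: 0

Derivation:
s_0={p,s}: (X(p) & G(r))=False X(p)=False p=True G(r)=False r=False
s_1={q,r}: (X(p) & G(r))=False X(p)=True p=False G(r)=False r=True
s_2={p,q,s}: (X(p) & G(r))=False X(p)=False p=True G(r)=False r=False
s_3={q,r}: (X(p) & G(r))=False X(p)=True p=False G(r)=False r=True
s_4={p,q,r,s}: (X(p) & G(r))=False X(p)=False p=True G(r)=False r=True
s_5={}: (X(p) & G(r))=False X(p)=False p=False G(r)=False r=False
G((X(p) & G(r))) holds globally = False
First violation at position 0.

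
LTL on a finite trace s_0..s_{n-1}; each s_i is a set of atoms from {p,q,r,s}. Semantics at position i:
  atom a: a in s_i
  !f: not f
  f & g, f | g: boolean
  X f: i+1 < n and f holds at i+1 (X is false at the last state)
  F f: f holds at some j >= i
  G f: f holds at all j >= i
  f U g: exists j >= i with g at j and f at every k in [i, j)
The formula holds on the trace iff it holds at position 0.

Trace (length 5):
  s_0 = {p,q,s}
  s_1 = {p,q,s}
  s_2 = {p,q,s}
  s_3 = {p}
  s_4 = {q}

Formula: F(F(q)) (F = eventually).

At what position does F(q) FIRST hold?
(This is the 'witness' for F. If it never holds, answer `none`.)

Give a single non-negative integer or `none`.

s_0={p,q,s}: F(q)=True q=True
s_1={p,q,s}: F(q)=True q=True
s_2={p,q,s}: F(q)=True q=True
s_3={p}: F(q)=True q=False
s_4={q}: F(q)=True q=True
F(F(q)) holds; first witness at position 0.

Answer: 0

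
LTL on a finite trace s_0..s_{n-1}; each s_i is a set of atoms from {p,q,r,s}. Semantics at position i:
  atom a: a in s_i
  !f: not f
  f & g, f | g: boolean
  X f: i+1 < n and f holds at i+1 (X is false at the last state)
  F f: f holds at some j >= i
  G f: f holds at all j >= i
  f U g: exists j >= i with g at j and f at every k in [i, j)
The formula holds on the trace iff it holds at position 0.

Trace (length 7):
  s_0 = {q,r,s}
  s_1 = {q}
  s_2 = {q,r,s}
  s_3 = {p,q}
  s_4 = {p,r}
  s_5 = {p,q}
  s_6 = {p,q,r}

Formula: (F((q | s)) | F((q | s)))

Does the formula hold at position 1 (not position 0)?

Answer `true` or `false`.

Answer: true

Derivation:
s_0={q,r,s}: (F((q | s)) | F((q | s)))=True F((q | s))=True (q | s)=True q=True s=True
s_1={q}: (F((q | s)) | F((q | s)))=True F((q | s))=True (q | s)=True q=True s=False
s_2={q,r,s}: (F((q | s)) | F((q | s)))=True F((q | s))=True (q | s)=True q=True s=True
s_3={p,q}: (F((q | s)) | F((q | s)))=True F((q | s))=True (q | s)=True q=True s=False
s_4={p,r}: (F((q | s)) | F((q | s)))=True F((q | s))=True (q | s)=False q=False s=False
s_5={p,q}: (F((q | s)) | F((q | s)))=True F((q | s))=True (q | s)=True q=True s=False
s_6={p,q,r}: (F((q | s)) | F((q | s)))=True F((q | s))=True (q | s)=True q=True s=False
Evaluating at position 1: result = True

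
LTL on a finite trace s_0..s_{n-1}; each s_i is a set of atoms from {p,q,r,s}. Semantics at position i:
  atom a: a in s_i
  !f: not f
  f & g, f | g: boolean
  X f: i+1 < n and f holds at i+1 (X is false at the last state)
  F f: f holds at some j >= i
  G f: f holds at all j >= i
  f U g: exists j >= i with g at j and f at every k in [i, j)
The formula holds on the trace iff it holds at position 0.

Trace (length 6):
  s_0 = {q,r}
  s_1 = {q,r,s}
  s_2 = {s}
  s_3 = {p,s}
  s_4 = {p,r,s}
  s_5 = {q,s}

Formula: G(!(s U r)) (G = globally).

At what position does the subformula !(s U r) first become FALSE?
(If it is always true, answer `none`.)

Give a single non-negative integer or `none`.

Answer: 0

Derivation:
s_0={q,r}: !(s U r)=False (s U r)=True s=False r=True
s_1={q,r,s}: !(s U r)=False (s U r)=True s=True r=True
s_2={s}: !(s U r)=False (s U r)=True s=True r=False
s_3={p,s}: !(s U r)=False (s U r)=True s=True r=False
s_4={p,r,s}: !(s U r)=False (s U r)=True s=True r=True
s_5={q,s}: !(s U r)=True (s U r)=False s=True r=False
G(!(s U r)) holds globally = False
First violation at position 0.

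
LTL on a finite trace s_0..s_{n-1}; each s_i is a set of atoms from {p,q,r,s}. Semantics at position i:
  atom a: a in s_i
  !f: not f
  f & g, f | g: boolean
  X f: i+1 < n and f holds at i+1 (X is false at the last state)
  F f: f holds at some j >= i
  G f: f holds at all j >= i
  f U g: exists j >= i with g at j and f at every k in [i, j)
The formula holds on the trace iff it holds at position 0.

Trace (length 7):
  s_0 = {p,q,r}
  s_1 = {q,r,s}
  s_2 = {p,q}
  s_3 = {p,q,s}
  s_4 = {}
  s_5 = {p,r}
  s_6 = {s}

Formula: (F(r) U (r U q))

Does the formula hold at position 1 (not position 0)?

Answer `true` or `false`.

s_0={p,q,r}: (F(r) U (r U q))=True F(r)=True r=True (r U q)=True q=True
s_1={q,r,s}: (F(r) U (r U q))=True F(r)=True r=True (r U q)=True q=True
s_2={p,q}: (F(r) U (r U q))=True F(r)=True r=False (r U q)=True q=True
s_3={p,q,s}: (F(r) U (r U q))=True F(r)=True r=False (r U q)=True q=True
s_4={}: (F(r) U (r U q))=False F(r)=True r=False (r U q)=False q=False
s_5={p,r}: (F(r) U (r U q))=False F(r)=True r=True (r U q)=False q=False
s_6={s}: (F(r) U (r U q))=False F(r)=False r=False (r U q)=False q=False
Evaluating at position 1: result = True

Answer: true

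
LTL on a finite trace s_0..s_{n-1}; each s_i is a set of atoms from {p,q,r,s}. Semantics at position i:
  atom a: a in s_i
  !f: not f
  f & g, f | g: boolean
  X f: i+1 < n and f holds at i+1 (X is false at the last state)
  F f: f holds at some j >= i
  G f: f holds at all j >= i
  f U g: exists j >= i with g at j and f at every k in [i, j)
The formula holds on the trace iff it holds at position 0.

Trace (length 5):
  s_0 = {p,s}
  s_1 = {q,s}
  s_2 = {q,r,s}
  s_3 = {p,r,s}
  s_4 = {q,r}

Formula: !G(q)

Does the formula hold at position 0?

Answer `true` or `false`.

s_0={p,s}: !G(q)=True G(q)=False q=False
s_1={q,s}: !G(q)=True G(q)=False q=True
s_2={q,r,s}: !G(q)=True G(q)=False q=True
s_3={p,r,s}: !G(q)=True G(q)=False q=False
s_4={q,r}: !G(q)=False G(q)=True q=True

Answer: true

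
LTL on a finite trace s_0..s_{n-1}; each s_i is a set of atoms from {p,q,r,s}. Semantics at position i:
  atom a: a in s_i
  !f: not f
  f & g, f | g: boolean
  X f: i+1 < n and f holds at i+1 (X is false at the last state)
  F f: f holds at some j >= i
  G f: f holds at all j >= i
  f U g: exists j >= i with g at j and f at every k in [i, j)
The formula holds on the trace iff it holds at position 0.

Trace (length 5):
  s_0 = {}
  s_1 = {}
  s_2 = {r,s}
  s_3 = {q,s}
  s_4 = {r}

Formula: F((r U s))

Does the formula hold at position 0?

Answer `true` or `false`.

Answer: true

Derivation:
s_0={}: F((r U s))=True (r U s)=False r=False s=False
s_1={}: F((r U s))=True (r U s)=False r=False s=False
s_2={r,s}: F((r U s))=True (r U s)=True r=True s=True
s_3={q,s}: F((r U s))=True (r U s)=True r=False s=True
s_4={r}: F((r U s))=False (r U s)=False r=True s=False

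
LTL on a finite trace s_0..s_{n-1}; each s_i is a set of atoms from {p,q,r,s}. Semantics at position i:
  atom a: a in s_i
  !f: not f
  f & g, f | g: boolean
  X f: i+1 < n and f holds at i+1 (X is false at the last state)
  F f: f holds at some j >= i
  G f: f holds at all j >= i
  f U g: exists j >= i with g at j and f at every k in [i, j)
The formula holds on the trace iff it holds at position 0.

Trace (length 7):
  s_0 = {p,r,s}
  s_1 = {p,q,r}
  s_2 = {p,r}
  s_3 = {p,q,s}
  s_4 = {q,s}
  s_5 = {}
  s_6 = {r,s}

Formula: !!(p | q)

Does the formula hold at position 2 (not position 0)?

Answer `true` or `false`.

s_0={p,r,s}: !!(p | q)=True !(p | q)=False (p | q)=True p=True q=False
s_1={p,q,r}: !!(p | q)=True !(p | q)=False (p | q)=True p=True q=True
s_2={p,r}: !!(p | q)=True !(p | q)=False (p | q)=True p=True q=False
s_3={p,q,s}: !!(p | q)=True !(p | q)=False (p | q)=True p=True q=True
s_4={q,s}: !!(p | q)=True !(p | q)=False (p | q)=True p=False q=True
s_5={}: !!(p | q)=False !(p | q)=True (p | q)=False p=False q=False
s_6={r,s}: !!(p | q)=False !(p | q)=True (p | q)=False p=False q=False
Evaluating at position 2: result = True

Answer: true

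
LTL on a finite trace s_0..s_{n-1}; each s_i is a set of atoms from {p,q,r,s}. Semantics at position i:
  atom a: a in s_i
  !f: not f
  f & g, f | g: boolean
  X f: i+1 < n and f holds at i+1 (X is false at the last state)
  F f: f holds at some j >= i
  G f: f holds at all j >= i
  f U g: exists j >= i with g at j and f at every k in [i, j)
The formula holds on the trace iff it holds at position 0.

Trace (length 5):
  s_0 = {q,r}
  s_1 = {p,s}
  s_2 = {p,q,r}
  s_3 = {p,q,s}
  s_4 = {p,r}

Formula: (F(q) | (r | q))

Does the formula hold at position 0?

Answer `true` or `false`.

Answer: true

Derivation:
s_0={q,r}: (F(q) | (r | q))=True F(q)=True q=True (r | q)=True r=True
s_1={p,s}: (F(q) | (r | q))=True F(q)=True q=False (r | q)=False r=False
s_2={p,q,r}: (F(q) | (r | q))=True F(q)=True q=True (r | q)=True r=True
s_3={p,q,s}: (F(q) | (r | q))=True F(q)=True q=True (r | q)=True r=False
s_4={p,r}: (F(q) | (r | q))=True F(q)=False q=False (r | q)=True r=True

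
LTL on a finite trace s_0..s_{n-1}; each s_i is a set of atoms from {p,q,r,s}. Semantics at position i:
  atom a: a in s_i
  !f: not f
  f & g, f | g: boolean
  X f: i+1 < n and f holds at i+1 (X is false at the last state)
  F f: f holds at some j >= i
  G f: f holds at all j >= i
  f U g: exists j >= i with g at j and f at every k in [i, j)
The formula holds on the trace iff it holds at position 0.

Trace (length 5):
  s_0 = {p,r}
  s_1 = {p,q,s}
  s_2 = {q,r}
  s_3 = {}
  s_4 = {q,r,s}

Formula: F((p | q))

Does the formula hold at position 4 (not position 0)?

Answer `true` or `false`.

Answer: true

Derivation:
s_0={p,r}: F((p | q))=True (p | q)=True p=True q=False
s_1={p,q,s}: F((p | q))=True (p | q)=True p=True q=True
s_2={q,r}: F((p | q))=True (p | q)=True p=False q=True
s_3={}: F((p | q))=True (p | q)=False p=False q=False
s_4={q,r,s}: F((p | q))=True (p | q)=True p=False q=True
Evaluating at position 4: result = True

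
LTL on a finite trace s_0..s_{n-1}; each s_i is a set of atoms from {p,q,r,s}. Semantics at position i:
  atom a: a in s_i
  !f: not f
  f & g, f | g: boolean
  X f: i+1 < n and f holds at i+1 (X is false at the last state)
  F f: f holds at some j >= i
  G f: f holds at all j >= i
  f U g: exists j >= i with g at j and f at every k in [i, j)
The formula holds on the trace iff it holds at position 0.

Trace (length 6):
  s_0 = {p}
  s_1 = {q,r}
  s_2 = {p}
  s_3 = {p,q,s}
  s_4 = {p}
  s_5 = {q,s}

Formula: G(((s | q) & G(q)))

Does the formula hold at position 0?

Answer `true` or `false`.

s_0={p}: G(((s | q) & G(q)))=False ((s | q) & G(q))=False (s | q)=False s=False q=False G(q)=False
s_1={q,r}: G(((s | q) & G(q)))=False ((s | q) & G(q))=False (s | q)=True s=False q=True G(q)=False
s_2={p}: G(((s | q) & G(q)))=False ((s | q) & G(q))=False (s | q)=False s=False q=False G(q)=False
s_3={p,q,s}: G(((s | q) & G(q)))=False ((s | q) & G(q))=False (s | q)=True s=True q=True G(q)=False
s_4={p}: G(((s | q) & G(q)))=False ((s | q) & G(q))=False (s | q)=False s=False q=False G(q)=False
s_5={q,s}: G(((s | q) & G(q)))=True ((s | q) & G(q))=True (s | q)=True s=True q=True G(q)=True

Answer: false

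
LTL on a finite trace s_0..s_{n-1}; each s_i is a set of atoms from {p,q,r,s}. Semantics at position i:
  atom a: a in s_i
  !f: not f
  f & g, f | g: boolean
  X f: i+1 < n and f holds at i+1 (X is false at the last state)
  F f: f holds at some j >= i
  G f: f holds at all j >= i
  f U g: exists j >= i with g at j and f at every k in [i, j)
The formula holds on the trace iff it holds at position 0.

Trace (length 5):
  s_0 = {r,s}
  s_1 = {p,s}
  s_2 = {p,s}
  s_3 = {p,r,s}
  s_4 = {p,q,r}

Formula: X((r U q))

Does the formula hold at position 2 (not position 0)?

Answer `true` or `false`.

Answer: true

Derivation:
s_0={r,s}: X((r U q))=False (r U q)=False r=True q=False
s_1={p,s}: X((r U q))=False (r U q)=False r=False q=False
s_2={p,s}: X((r U q))=True (r U q)=False r=False q=False
s_3={p,r,s}: X((r U q))=True (r U q)=True r=True q=False
s_4={p,q,r}: X((r U q))=False (r U q)=True r=True q=True
Evaluating at position 2: result = True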